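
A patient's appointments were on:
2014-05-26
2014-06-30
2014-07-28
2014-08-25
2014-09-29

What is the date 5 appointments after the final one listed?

2015-02-23

These are Mondays with 35, 28, 28, 35-day gaps.
Each is the final Monday of its month — 2014-06-30 is past the 28th, so '4th Monday' doesn't fit.
Last Monday of October 2014: 2014-10-27.
Last Monday of November 2014: 2014-11-24.
Last Monday of December 2014: 2014-12-29.
January 2015 ends with Monday 2015-01-26.
Last Monday of February 2015: 2015-02-23.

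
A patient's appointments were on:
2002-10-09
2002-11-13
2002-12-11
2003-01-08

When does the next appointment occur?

2003-02-12

All dates are Wednesdays, 35, 28, 28 days apart.
Specifically, the 2nd Wednesday of each month.
2nd Wednesday of February 2003: 2003-02-12.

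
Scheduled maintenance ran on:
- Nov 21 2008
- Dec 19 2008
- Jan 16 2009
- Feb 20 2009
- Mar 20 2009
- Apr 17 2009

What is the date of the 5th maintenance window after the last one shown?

All dates are Fridays, 28, 28, 35, 28, 28 days apart.
Specifically, the 3rd Friday of each month.
3rd Friday of May 2009: May 15 2009.
June 2009 — 3rd Friday is Jun 19 2009.
3rd Friday of July 2009: Jul 17 2009.
August 2009 — 3rd Friday is Aug 21 2009.
3rd Friday of September 2009: Sep 18 2009.

Sep 18 2009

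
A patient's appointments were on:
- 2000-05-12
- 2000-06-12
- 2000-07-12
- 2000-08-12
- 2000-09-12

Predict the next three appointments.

2000-10-12, 2000-11-12, 2000-12-12

Gaps: 31, 30, 31, 31 days — not constant. Every event is on the 12th of the month.
Pattern: the 12th of each month.
Next: October 2000 → 2000-10-12.
Next: November 2000 → 2000-11-12.
Next: December 2000 → 2000-12-12.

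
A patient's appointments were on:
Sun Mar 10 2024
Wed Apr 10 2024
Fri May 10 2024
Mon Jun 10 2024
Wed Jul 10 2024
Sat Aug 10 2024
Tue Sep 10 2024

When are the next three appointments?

Thu Oct 10 2024, Sun Nov 10 2024, Tue Dec 10 2024

Gaps: 31, 30, 31, 30, 31, 31 days — not constant. Every event is on the 10th of the month.
Pattern: the 10th of each month.
October 2024: Thu Oct 10 2024.
November 2024: Sun Nov 10 2024.
Next: December 2024 → Tue Dec 10 2024.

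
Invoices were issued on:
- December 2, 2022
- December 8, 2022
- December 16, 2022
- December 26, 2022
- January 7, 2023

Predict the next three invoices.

Intervals are 6, 8, 10, 12 days — an arithmetic progression with common difference 2.
Next gap: 14 days. January 7, 2023 + 14 days = January 21, 2023.
Next gap: 16 days. January 21, 2023 + 16 days = February 6, 2023.
Next gap: 18 days. February 6, 2023 + 18 days = February 24, 2023.

January 21, 2023; February 6, 2023; February 24, 2023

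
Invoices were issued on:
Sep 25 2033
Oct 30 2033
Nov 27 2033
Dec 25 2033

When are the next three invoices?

Jan 29 2034, Feb 26 2034, Mar 26 2034

All Sundays; the gaps (35, 28, 28) vary with month length.
This is the last Sunday of each month.
January 2034 ends with Sunday Jan 29 2034.
February 2034 ends with Sunday Feb 26 2034.
March 2034 ends with Sunday Mar 26 2034.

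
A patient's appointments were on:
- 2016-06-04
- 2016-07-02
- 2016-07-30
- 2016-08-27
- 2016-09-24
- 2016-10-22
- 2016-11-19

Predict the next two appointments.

2016-12-17, 2017-01-14

Every event comes 28 days after the last (28, 28, 28, 28, 28, 28).
2016-11-19 + 28 days = 2016-12-17.
2016-12-17 + 28 days = 2017-01-14.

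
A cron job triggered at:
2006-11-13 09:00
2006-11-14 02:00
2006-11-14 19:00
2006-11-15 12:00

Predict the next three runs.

2006-11-16 05:00, 2006-11-16 22:00, 2006-11-17 15:00

The interval is a steady 17 hours (17, 17, 17).
2006-11-15 12:00 + 17 h = 2006-11-16 05:00.
2006-11-16 05:00 + 17 h = 2006-11-16 22:00.
2006-11-16 22:00 + 17 h = 2006-11-17 15:00.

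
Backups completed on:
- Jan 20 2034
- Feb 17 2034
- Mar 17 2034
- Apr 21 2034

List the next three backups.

May 19 2034, Jun 16 2034, Jul 21 2034

These are Fridays at 28- or 35-day spacing (28, 28, 35).
The pattern: 3rd Friday of the month.
3rd Friday of May 2034: May 19 2034.
June 2034 — 3rd Friday is Jun 16 2034.
3rd Friday of July 2034: Jul 21 2034.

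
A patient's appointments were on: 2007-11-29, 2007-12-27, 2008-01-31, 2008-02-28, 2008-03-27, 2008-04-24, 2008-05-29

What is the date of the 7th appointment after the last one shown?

2008-12-25

All Thursdays; the gaps (28, 35, 28, 28, 28, 35) vary with month length.
This is the last Thursday of each month.
Last Thursday of June 2008: 2008-06-26.
July 2008 ends with Thursday 2008-07-31.
August 2008 ends with Thursday 2008-08-28.
September 2008 ends with Thursday 2008-09-25.
Last Thursday of October 2008: 2008-10-30.
November 2008 ends with Thursday 2008-11-27.
Last Thursday of December 2008: 2008-12-25.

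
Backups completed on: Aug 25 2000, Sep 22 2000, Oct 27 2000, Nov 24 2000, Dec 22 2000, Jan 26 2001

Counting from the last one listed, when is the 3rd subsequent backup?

These are Fridays at 28- or 35-day spacing (28, 35, 28, 28, 35).
The pattern: 4th Friday of the month.
4th Friday of February 2001: Feb 23 2001.
March 2001 — 4th Friday is Mar 23 2001.
April 2001 — 4th Friday is Apr 27 2001.

Apr 27 2001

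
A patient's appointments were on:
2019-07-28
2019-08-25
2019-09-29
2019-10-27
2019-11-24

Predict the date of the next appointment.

All Sundays; the gaps (28, 35, 28, 28) vary with month length.
This is the last Sunday of each month.
December 2019 ends with Sunday 2019-12-29.

2019-12-29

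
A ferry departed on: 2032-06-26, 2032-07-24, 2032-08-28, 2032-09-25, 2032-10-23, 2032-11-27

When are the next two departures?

2032-12-25, 2033-01-22

Gaps: 28, 35, 28, 28, 35 days — a mix of 28 and 35. Every date is a Saturday.
Each is the 4th Saturday of its month.
December 2032 — 4th Saturday is 2032-12-25.
January 2033 — 4th Saturday is 2033-01-22.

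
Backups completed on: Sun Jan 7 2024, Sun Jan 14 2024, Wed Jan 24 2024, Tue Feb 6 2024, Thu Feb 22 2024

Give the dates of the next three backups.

Tue Mar 12 2024, Wed Apr 3 2024, Sun Apr 28 2024

Gaps: 7, 10, 13, 16 days — each gap is 3 larger than the previous one.
Next gap: 19 days. Thu Feb 22 2024 + 19 days = Tue Mar 12 2024.
Next gap: 22 days. Tue Mar 12 2024 + 22 days = Wed Apr 3 2024.
Next gap: 25 days. Wed Apr 3 2024 + 25 days = Sun Apr 28 2024.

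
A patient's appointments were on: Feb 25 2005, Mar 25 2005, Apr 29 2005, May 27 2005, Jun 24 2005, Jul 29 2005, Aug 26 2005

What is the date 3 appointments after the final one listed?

These are Fridays with 28, 35, 28, 28, 35, 28-day gaps.
Each is the final Friday of its month — Apr 29 2005 is past the 28th, so '4th Friday' doesn't fit.
Last Friday of September 2005: Sep 30 2005.
Last Friday of October 2005: Oct 28 2005.
November 2005 ends with Friday Nov 25 2005.

Nov 25 2005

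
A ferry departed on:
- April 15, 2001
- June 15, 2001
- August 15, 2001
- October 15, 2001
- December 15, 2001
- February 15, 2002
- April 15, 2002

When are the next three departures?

Each date is the 15th; the gaps (61, 61, 61, 61, 62, 59) track the month lengths.
The rule is the 15th of every 2 months.
Next: June 2002 → June 15, 2002.
August 2002: August 15, 2002.
Next: October 2002 → October 15, 2002.

June 15, 2002; August 15, 2002; October 15, 2002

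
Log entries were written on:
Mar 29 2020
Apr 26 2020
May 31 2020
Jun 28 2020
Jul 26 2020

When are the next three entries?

Aug 30 2020, Sep 27 2020, Oct 25 2020

These are Sundays with 28, 35, 28, 28-day gaps.
Each is the final Sunday of its month — Mar 29 2020 is past the 28th, so '4th Sunday' doesn't fit.
August 2020 ends with Sunday Aug 30 2020.
September 2020 ends with Sunday Sep 27 2020.
October 2020 ends with Sunday Oct 25 2020.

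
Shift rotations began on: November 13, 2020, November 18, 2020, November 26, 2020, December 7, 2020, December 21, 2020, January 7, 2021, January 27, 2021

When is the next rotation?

February 19, 2021

Intervals are 5, 8, 11, 14, 17, 20 days — an arithmetic progression with common difference 3.
Next gap: 23 days. January 27, 2021 + 23 days = February 19, 2021.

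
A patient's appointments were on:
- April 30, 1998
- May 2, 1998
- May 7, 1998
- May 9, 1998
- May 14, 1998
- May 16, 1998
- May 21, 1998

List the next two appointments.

May 23, 1998; May 28, 1998

Gaps: 2, 5, 2, 5, 2, 5 days — not constant, but cyclic with period 2.
The events fall on every Thursday and Saturday.
Next Saturday: May 23, 1998.
Next Thursday: May 28, 1998.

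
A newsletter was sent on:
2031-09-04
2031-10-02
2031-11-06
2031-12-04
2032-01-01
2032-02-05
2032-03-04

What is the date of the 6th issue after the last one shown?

2032-09-02

All dates are Thursdays, 28, 35, 28, 28, 35, 28 days apart.
Specifically, the 1st Thursday of each month.
April 2032 — 1st Thursday is 2032-04-01.
1st Thursday of May 2032: 2032-05-06.
June 2032 — 1st Thursday is 2032-06-03.
1st Thursday of July 2032: 2032-07-01.
1st Thursday of August 2032: 2032-08-05.
September 2032 — 1st Thursday is 2032-09-02.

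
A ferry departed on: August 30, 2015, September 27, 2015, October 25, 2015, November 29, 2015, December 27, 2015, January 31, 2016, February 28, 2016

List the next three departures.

These are Sundays with 28, 28, 35, 28, 35, 28-day gaps.
Each is the final Sunday of its month — August 30, 2015 is past the 28th, so '4th Sunday' doesn't fit.
Last Sunday of March 2016: March 27, 2016.
April 2016 ends with Sunday April 24, 2016.
May 2016 ends with Sunday May 29, 2016.

March 27, 2016; April 24, 2016; May 29, 2016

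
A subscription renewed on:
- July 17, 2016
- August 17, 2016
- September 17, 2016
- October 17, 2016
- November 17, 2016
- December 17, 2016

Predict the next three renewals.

The day-of-month is always 17 (31, 31, 30, 31, 30 days between events).
So this recurs on the 17th of each month.
Next: January 2017 → January 17, 2017.
February 2017: February 17, 2017.
Next: March 2017 → March 17, 2017.

January 17, 2017; February 17, 2017; March 17, 2017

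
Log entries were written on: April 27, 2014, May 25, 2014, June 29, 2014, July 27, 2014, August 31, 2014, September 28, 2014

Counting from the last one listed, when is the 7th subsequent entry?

Every date is a Sunday; gaps 28, 35, 28, 35, 28 days.
Each is the last Sunday of its month (at least one falls on the 29th or later, ruling out '4th Sunday').
Last Sunday of October 2014: October 26, 2014.
Last Sunday of November 2014: November 30, 2014.
December 2014 ends with Sunday December 28, 2014.
Last Sunday of January 2015: January 25, 2015.
February 2015 ends with Sunday February 22, 2015.
March 2015 ends with Sunday March 29, 2015.
April 2015 ends with Sunday April 26, 2015.

April 26, 2015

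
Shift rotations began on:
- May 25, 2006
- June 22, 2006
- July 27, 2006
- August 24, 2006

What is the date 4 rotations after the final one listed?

December 28, 2006

All dates are Thursdays, 28, 35, 28 days apart.
Specifically, the 4th Thursday of each month.
4th Thursday of September 2006: September 28, 2006.
October 2006 — 4th Thursday is October 26, 2006.
November 2006 — 4th Thursday is November 23, 2006.
December 2006 — 4th Thursday is December 28, 2006.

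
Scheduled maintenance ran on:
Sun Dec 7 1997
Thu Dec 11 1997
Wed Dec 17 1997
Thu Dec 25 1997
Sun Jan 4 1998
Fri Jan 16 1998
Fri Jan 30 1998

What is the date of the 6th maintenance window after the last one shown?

Gaps: 4, 6, 8, 10, 12, 14 days — each gap is 2 larger than the previous one.
Next gap: 16 days. Fri Jan 30 1998 + 16 days = Sun Feb 15 1998.
Next gap: 18 days. Sun Feb 15 1998 + 18 days = Thu Mar 5 1998.
Next gap: 20 days. Thu Mar 5 1998 + 20 days = Wed Mar 25 1998.
Next gap: 22 days. Wed Mar 25 1998 + 22 days = Thu Apr 16 1998.
Next gap: 24 days. Thu Apr 16 1998 + 24 days = Sun May 10 1998.
Next gap: 26 days. Sun May 10 1998 + 26 days = Fri Jun 5 1998.

Fri Jun 5 1998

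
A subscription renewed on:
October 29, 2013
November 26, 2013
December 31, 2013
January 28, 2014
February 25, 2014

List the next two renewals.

March 25, 2014; April 29, 2014

Every date is a Tuesday; gaps 28, 35, 28, 28 days.
Each is the last Tuesday of its month (at least one falls on the 29th or later, ruling out '4th Tuesday').
March 2014 ends with Tuesday March 25, 2014.
April 2014 ends with Tuesday April 29, 2014.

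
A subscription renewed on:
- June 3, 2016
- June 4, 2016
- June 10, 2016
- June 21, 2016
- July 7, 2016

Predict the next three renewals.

July 28, 2016; August 23, 2016; September 23, 2016

The spacing grows by 5 each time: 1, 6, 11, 16 days.
Next gap: 21 days. July 7, 2016 + 21 days = July 28, 2016.
Next gap: 26 days. July 28, 2016 + 26 days = August 23, 2016.
Next gap: 31 days. August 23, 2016 + 31 days = September 23, 2016.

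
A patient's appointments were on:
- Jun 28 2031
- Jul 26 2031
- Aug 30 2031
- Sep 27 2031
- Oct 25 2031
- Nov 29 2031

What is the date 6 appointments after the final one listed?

Every date is a Saturday; gaps 28, 35, 28, 28, 35 days.
Each is the last Saturday of its month (at least one falls on the 29th or later, ruling out '4th Saturday').
Last Saturday of December 2031: Dec 27 2031.
January 2032 ends with Saturday Jan 31 2032.
Last Saturday of February 2032: Feb 28 2032.
March 2032 ends with Saturday Mar 27 2032.
Last Saturday of April 2032: Apr 24 2032.
Last Saturday of May 2032: May 29 2032.

May 29 2032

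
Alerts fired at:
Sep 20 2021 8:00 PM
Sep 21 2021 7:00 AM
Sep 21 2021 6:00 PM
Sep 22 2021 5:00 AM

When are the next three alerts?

Gaps: 11, 11, 11 hours — each event is 11 hours after the previous one.
Sep 22 2021 5:00 AM + 11 h = Sep 22 2021 4:00 PM.
Sep 22 2021 4:00 PM + 11 h = Sep 23 2021 3:00 AM.
Sep 23 2021 3:00 AM + 11 h = Sep 23 2021 2:00 PM.

Sep 22 2021 4:00 PM, Sep 23 2021 3:00 AM, Sep 23 2021 2:00 PM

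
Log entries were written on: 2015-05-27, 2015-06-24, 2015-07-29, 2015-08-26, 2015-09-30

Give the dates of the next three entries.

2015-10-28, 2015-11-25, 2015-12-30

These are Wednesdays with 28, 35, 28, 35-day gaps.
Each is the final Wednesday of its month — 2015-07-29 is past the 28th, so '4th Wednesday' doesn't fit.
Last Wednesday of October 2015: 2015-10-28.
November 2015 ends with Wednesday 2015-11-25.
Last Wednesday of December 2015: 2015-12-30.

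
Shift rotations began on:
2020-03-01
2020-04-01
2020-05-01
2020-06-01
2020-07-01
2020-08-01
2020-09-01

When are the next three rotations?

2020-10-01, 2020-11-01, 2020-12-01

Each date is the 1st; the gaps (31, 30, 31, 30, 31, 31) track the month lengths.
The rule is the 1st of each month.
October 2020: 2020-10-01.
Next: November 2020 → 2020-11-01.
December 2020: 2020-12-01.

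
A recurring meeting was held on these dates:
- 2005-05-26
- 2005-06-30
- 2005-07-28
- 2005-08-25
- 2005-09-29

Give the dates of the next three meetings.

2005-10-27, 2005-11-24, 2005-12-29

These are Thursdays with 35, 28, 28, 35-day gaps.
Each is the final Thursday of its month — 2005-06-30 is past the 28th, so '4th Thursday' doesn't fit.
Last Thursday of October 2005: 2005-10-27.
November 2005 ends with Thursday 2005-11-24.
December 2005 ends with Thursday 2005-12-29.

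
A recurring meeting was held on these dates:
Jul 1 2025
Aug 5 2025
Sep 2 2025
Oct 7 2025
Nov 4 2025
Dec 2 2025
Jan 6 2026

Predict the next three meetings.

Feb 3 2026, Mar 3 2026, Apr 7 2026

All dates are Tuesdays, 35, 28, 35, 28, 28, 35 days apart.
Specifically, the 1st Tuesday of each month.
1st Tuesday of February 2026: Feb 3 2026.
1st Tuesday of March 2026: Mar 3 2026.
1st Tuesday of April 2026: Apr 7 2026.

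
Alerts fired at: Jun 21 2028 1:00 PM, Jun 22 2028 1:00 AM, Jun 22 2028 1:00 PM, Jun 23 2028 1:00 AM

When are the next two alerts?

The interval is a steady 12 hours (12, 12, 12).
Jun 23 2028 1:00 AM + 12 h = Jun 23 2028 1:00 PM.
Jun 23 2028 1:00 PM + 12 h = Jun 24 2028 1:00 AM.

Jun 23 2028 1:00 PM, Jun 24 2028 1:00 AM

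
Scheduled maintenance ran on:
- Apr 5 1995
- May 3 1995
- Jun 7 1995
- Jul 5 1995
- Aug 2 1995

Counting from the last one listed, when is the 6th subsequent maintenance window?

Feb 7 1996

These are Wednesdays at 28- or 35-day spacing (28, 35, 28, 28).
The pattern: 1st Wednesday of the month.
September 1995 — 1st Wednesday is Sep 6 1995.
1st Wednesday of October 1995: Oct 4 1995.
1st Wednesday of November 1995: Nov 1 1995.
December 1995 — 1st Wednesday is Dec 6 1995.
January 1996 — 1st Wednesday is Jan 3 1996.
1st Wednesday of February 1996: Feb 7 1996.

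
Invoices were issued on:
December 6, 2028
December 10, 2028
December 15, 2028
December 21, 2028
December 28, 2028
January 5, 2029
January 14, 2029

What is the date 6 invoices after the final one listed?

March 30, 2029

The spacing grows by 1 each time: 4, 5, 6, 7, 8, 9 days.
Next gap: 10 days. January 14, 2029 + 10 days = January 24, 2029.
Next gap: 11 days. January 24, 2029 + 11 days = February 4, 2029.
Next gap: 12 days. February 4, 2029 + 12 days = February 16, 2029.
Next gap: 13 days. February 16, 2029 + 13 days = March 1, 2029.
Next gap: 14 days. March 1, 2029 + 14 days = March 15, 2029.
Next gap: 15 days. March 15, 2029 + 15 days = March 30, 2029.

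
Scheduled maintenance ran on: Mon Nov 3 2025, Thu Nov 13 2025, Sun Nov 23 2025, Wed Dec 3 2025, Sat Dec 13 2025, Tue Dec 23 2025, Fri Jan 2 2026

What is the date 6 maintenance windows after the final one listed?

Tue Mar 3 2026

Every event comes 10 days after the last (10, 10, 10, 10, 10, 10).
Fri Jan 2 2026 + 10 days = Mon Jan 12 2026.
Mon Jan 12 2026 + 10 days = Thu Jan 22 2026.
Thu Jan 22 2026 + 10 days = Sun Feb 1 2026.
Sun Feb 1 2026 + 10 days = Wed Feb 11 2026.
Wed Feb 11 2026 + 10 days = Sat Feb 21 2026.
Sat Feb 21 2026 + 10 days = Tue Mar 3 2026.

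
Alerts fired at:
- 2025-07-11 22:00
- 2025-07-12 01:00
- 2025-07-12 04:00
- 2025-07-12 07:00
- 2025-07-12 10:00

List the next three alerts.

2025-07-12 13:00, 2025-07-12 16:00, 2025-07-12 19:00

Spacing: 3, 3, 3, 3 h — constant 3 h.
2025-07-12 10:00 + 3 h = 2025-07-12 13:00.
2025-07-12 13:00 + 3 h = 2025-07-12 16:00.
2025-07-12 16:00 + 3 h = 2025-07-12 19:00.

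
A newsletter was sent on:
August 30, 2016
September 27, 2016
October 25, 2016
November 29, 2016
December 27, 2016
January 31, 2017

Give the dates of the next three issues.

February 28, 2017; March 28, 2017; April 25, 2017

These are Tuesdays with 28, 28, 35, 28, 35-day gaps.
Each is the final Tuesday of its month — August 30, 2016 is past the 28th, so '4th Tuesday' doesn't fit.
February 2017 ends with Tuesday February 28, 2017.
Last Tuesday of March 2017: March 28, 2017.
Last Tuesday of April 2017: April 25, 2017.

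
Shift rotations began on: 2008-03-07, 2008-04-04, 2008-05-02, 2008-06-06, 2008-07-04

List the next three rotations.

Gaps: 28, 28, 35, 28 days — a mix of 28 and 35. Every date is a Friday.
Each is the 1st Friday of its month.
1st Friday of August 2008: 2008-08-01.
1st Friday of September 2008: 2008-09-05.
October 2008 — 1st Friday is 2008-10-03.

2008-08-01, 2008-09-05, 2008-10-03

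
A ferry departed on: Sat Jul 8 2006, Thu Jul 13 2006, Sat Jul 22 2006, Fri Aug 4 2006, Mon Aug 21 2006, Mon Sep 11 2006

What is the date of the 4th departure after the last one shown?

Gaps: 5, 9, 13, 17, 21 days — each gap is 4 larger than the previous one.
Next gap: 25 days. Mon Sep 11 2006 + 25 days = Fri Oct 6 2006.
Next gap: 29 days. Fri Oct 6 2006 + 29 days = Sat Nov 4 2006.
Next gap: 33 days. Sat Nov 4 2006 + 33 days = Thu Dec 7 2006.
Next gap: 37 days. Thu Dec 7 2006 + 37 days = Sat Jan 13 2007.

Sat Jan 13 2007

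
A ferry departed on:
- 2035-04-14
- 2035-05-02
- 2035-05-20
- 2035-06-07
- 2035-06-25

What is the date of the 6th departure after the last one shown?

2035-10-11

Gaps between consecutive events: 18, 18, 18, 18 days — a constant 18-day interval.
2035-06-25 + 18 days = 2035-07-13.
2035-07-13 + 18 days = 2035-07-31.
2035-07-31 + 18 days = 2035-08-18.
2035-08-18 + 18 days = 2035-09-05.
2035-09-05 + 18 days = 2035-09-23.
2035-09-23 + 18 days = 2035-10-11.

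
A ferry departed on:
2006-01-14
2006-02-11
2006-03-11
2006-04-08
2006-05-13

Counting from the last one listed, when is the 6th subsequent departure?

Gaps: 28, 28, 28, 35 days — a mix of 28 and 35. Every date is a Saturday.
Each is the 2nd Saturday of its month.
June 2006 — 2nd Saturday is 2006-06-10.
July 2006 — 2nd Saturday is 2006-07-08.
2nd Saturday of August 2006: 2006-08-12.
2nd Saturday of September 2006: 2006-09-09.
October 2006 — 2nd Saturday is 2006-10-14.
November 2006 — 2nd Saturday is 2006-11-11.

2006-11-11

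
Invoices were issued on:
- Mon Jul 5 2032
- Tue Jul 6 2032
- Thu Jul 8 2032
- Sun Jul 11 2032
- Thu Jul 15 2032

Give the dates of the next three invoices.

Intervals are 1, 2, 3, 4 days — an arithmetic progression with common difference 1.
Next gap: 5 days. Thu Jul 15 2032 + 5 days = Tue Jul 20 2032.
Next gap: 6 days. Tue Jul 20 2032 + 6 days = Mon Jul 26 2032.
Next gap: 7 days. Mon Jul 26 2032 + 7 days = Mon Aug 2 2032.

Tue Jul 20 2032, Mon Jul 26 2032, Mon Aug 2 2032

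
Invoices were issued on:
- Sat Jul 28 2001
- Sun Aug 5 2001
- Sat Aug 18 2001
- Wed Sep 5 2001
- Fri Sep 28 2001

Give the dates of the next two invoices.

Gaps: 8, 13, 18, 23 days — each gap is 5 larger than the previous one.
Next gap: 28 days. Fri Sep 28 2001 + 28 days = Fri Oct 26 2001.
Next gap: 33 days. Fri Oct 26 2001 + 33 days = Wed Nov 28 2001.

Fri Oct 26 2001, Wed Nov 28 2001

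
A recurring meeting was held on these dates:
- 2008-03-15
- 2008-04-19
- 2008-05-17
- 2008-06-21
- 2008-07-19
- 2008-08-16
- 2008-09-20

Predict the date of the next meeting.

All dates are Saturdays, 35, 28, 35, 28, 28, 35 days apart.
Specifically, the 3rd Saturday of each month.
3rd Saturday of October 2008: 2008-10-18.

2008-10-18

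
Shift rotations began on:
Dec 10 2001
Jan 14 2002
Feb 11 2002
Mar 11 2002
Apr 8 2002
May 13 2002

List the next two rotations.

All dates are Mondays, 35, 28, 28, 28, 35 days apart.
Specifically, the 2nd Monday of each month.
June 2002 — 2nd Monday is Jun 10 2002.
2nd Monday of July 2002: Jul 8 2002.

Jun 10 2002, Jul 8 2002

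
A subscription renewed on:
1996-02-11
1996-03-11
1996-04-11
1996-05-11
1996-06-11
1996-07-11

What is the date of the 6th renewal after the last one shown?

The day-of-month is always 11 (29, 31, 30, 31, 30 days between events).
So this recurs on the 11th of each month.
Next: August 1996 → 1996-08-11.
September 1996: 1996-09-11.
October 1996: 1996-10-11.
November 1996: 1996-11-11.
Next: December 1996 → 1996-12-11.
Next: January 1997 → 1997-01-11.

1997-01-11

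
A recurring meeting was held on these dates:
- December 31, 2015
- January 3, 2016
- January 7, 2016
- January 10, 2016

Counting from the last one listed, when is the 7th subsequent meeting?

Gaps: 3, 4, 3 days — not constant, but cyclic with period 2.
The events fall on every Thursday and Sunday.
The following Thursday is January 14, 2016.
Next Sunday: January 17, 2016.
The following Thursday is January 21, 2016.
The following Sunday is January 24, 2016.
The following Thursday is January 28, 2016.
The following Sunday is January 31, 2016.
Next Thursday: February 4, 2016.

February 4, 2016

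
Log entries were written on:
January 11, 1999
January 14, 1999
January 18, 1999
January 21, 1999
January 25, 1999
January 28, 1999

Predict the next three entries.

Every event lands on a Monday or Thursday (gaps cycle 3, 4, 3, 4, 3).
So the schedule is: every Monday and Thursday.
Next Monday: February 1, 1999.
Next Thursday: February 4, 1999.
The following Monday is February 8, 1999.

February 1, 1999; February 4, 1999; February 8, 1999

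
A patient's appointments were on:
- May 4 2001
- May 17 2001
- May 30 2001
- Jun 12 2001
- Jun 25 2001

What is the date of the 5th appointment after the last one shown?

Aug 29 2001

Gaps between consecutive events: 13, 13, 13, 13 days — a constant 13-day interval.
Jun 25 2001 + 13 days = Jul 8 2001.
Jul 8 2001 + 13 days = Jul 21 2001.
Jul 21 2001 + 13 days = Aug 3 2001.
Aug 3 2001 + 13 days = Aug 16 2001.
Aug 16 2001 + 13 days = Aug 29 2001.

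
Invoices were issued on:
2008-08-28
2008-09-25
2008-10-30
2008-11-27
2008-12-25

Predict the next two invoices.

All Thursdays; the gaps (28, 35, 28, 28) vary with month length.
This is the last Thursday of each month.
January 2009 ends with Thursday 2009-01-29.
February 2009 ends with Thursday 2009-02-26.

2009-01-29, 2009-02-26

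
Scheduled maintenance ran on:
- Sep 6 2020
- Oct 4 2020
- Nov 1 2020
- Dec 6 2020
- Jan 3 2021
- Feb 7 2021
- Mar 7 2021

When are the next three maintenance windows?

Apr 4 2021, May 2 2021, Jun 6 2021

All dates are Sundays, 28, 28, 35, 28, 35, 28 days apart.
Specifically, the 1st Sunday of each month.
April 2021 — 1st Sunday is Apr 4 2021.
May 2021 — 1st Sunday is May 2 2021.
1st Sunday of June 2021: Jun 6 2021.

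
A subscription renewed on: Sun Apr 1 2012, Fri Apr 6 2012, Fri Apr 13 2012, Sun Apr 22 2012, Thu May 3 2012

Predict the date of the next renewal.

The spacing grows by 2 each time: 5, 7, 9, 11 days.
Next gap: 13 days. Thu May 3 2012 + 13 days = Wed May 16 2012.

Wed May 16 2012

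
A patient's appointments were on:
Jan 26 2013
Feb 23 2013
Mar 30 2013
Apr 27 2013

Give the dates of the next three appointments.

May 25 2013, Jun 29 2013, Jul 27 2013

All Saturdays; the gaps (28, 35, 28) vary with month length.
This is the last Saturday of each month.
May 2013 ends with Saturday May 25 2013.
June 2013 ends with Saturday Jun 29 2013.
Last Saturday of July 2013: Jul 27 2013.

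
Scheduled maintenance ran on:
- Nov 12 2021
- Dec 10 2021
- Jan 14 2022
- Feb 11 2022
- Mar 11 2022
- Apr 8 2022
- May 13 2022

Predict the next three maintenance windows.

Jun 10 2022, Jul 8 2022, Aug 12 2022

These are Fridays at 28- or 35-day spacing (28, 35, 28, 28, 28, 35).
The pattern: 2nd Friday of the month.
2nd Friday of June 2022: Jun 10 2022.
2nd Friday of July 2022: Jul 8 2022.
August 2022 — 2nd Friday is Aug 12 2022.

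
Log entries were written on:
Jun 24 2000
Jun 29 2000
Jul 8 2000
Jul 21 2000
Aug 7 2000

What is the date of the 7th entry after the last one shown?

Mar 26 2001

The spacing grows by 4 each time: 5, 9, 13, 17 days.
Next gap: 21 days. Aug 7 2000 + 21 days = Aug 28 2000.
Next gap: 25 days. Aug 28 2000 + 25 days = Sep 22 2000.
Next gap: 29 days. Sep 22 2000 + 29 days = Oct 21 2000.
Next gap: 33 days. Oct 21 2000 + 33 days = Nov 23 2000.
Next gap: 37 days. Nov 23 2000 + 37 days = Dec 30 2000.
Next gap: 41 days. Dec 30 2000 + 41 days = Feb 9 2001.
Next gap: 45 days. Feb 9 2001 + 45 days = Mar 26 2001.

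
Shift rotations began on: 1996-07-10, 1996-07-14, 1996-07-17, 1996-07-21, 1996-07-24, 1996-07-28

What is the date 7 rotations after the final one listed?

1996-08-21

Every event lands on a Wednesday or Sunday (gaps cycle 4, 3, 4, 3, 4).
So the schedule is: every Wednesday and Sunday.
The following Wednesday is 1996-07-31.
The following Sunday is 1996-08-04.
The following Wednesday is 1996-08-07.
Next Sunday: 1996-08-11.
The following Wednesday is 1996-08-14.
The following Sunday is 1996-08-18.
Next Wednesday: 1996-08-21.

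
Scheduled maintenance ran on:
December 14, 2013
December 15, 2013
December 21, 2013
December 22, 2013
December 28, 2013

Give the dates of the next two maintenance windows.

Every event lands on a Saturday or Sunday (gaps cycle 1, 6, 1, 6).
So the schedule is: every Saturday and Sunday.
Next Sunday: December 29, 2013.
The following Saturday is January 4, 2014.

December 29, 2013; January 4, 2014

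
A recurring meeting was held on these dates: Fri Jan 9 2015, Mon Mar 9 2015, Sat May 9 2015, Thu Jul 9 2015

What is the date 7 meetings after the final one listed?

Fri Sep 9 2016

The day-of-month is always 9 (59, 61, 61 days between events).
So this recurs on the 9th of every 2 months.
Next: September 2015 → Wed Sep 9 2015.
Next: November 2015 → Mon Nov 9 2015.
January 2016: Sat Jan 9 2016.
Next: March 2016 → Wed Mar 9 2016.
Next: May 2016 → Mon May 9 2016.
Next: July 2016 → Sat Jul 9 2016.
Next: September 2016 → Fri Sep 9 2016.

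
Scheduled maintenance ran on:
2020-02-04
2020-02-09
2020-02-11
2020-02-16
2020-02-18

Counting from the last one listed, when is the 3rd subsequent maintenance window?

Gaps: 5, 2, 5, 2 days — not constant, but cyclic with period 2.
The events fall on every Tuesday and Sunday.
The following Sunday is 2020-02-23.
Next Tuesday: 2020-02-25.
Next Sunday: 2020-03-01.

2020-03-01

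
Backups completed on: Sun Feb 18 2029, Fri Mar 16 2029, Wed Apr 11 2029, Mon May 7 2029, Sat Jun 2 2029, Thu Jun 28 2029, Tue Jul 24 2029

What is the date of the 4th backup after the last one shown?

Mon Nov 5 2029

Every event comes 26 days after the last (26, 26, 26, 26, 26, 26).
Tue Jul 24 2029 + 26 days = Sun Aug 19 2029.
Sun Aug 19 2029 + 26 days = Fri Sep 14 2029.
Fri Sep 14 2029 + 26 days = Wed Oct 10 2029.
Wed Oct 10 2029 + 26 days = Mon Nov 5 2029.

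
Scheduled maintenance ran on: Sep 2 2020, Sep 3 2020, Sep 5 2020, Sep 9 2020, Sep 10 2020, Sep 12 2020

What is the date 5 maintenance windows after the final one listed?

Gaps: 1, 2, 4, 1, 2 days — not constant, but cyclic with period 3.
The events fall on every Wednesday, Thursday and Saturday.
Next Wednesday: Sep 16 2020.
Next Thursday: Sep 17 2020.
Next Saturday: Sep 19 2020.
The following Wednesday is Sep 23 2020.
The following Thursday is Sep 24 2020.

Sep 24 2020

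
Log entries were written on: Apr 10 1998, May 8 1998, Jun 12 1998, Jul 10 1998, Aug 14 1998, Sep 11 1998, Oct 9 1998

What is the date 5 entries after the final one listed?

Mar 12 1999

These are Fridays at 28- or 35-day spacing (28, 35, 28, 35, 28, 28).
The pattern: 2nd Friday of the month.
2nd Friday of November 1998: Nov 13 1998.
December 1998 — 2nd Friday is Dec 11 1998.
2nd Friday of January 1999: Jan 8 1999.
February 1999 — 2nd Friday is Feb 12 1999.
2nd Friday of March 1999: Mar 12 1999.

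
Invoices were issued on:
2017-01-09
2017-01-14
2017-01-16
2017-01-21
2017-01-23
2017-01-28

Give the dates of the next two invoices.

2017-01-30, 2017-02-04

Every event lands on a Monday or Saturday (gaps cycle 5, 2, 5, 2, 5).
So the schedule is: every Monday and Saturday.
Next Monday: 2017-01-30.
Next Saturday: 2017-02-04.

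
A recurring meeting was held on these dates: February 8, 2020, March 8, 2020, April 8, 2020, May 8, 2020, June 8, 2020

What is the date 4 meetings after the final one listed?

Each date is the 8th; the gaps (29, 31, 30, 31) track the month lengths.
The rule is the 8th of each month.
Next: July 2020 → July 8, 2020.
Next: August 2020 → August 8, 2020.
Next: September 2020 → September 8, 2020.
Next: October 2020 → October 8, 2020.

October 8, 2020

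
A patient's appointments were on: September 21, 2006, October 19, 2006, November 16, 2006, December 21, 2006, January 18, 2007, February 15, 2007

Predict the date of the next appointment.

March 15, 2007

All dates are Thursdays, 28, 28, 35, 28, 28 days apart.
Specifically, the 3rd Thursday of each month.
March 2007 — 3rd Thursday is March 15, 2007.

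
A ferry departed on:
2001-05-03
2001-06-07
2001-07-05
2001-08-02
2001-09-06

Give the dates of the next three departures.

Gaps: 35, 28, 28, 35 days — a mix of 28 and 35. Every date is a Thursday.
Each is the 1st Thursday of its month.
1st Thursday of October 2001: 2001-10-04.
1st Thursday of November 2001: 2001-11-01.
December 2001 — 1st Thursday is 2001-12-06.

2001-10-04, 2001-11-01, 2001-12-06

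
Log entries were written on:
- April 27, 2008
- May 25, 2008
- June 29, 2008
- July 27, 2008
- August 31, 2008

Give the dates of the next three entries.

September 28, 2008; October 26, 2008; November 30, 2008

These are Sundays with 28, 35, 28, 35-day gaps.
Each is the final Sunday of its month — June 29, 2008 is past the 28th, so '4th Sunday' doesn't fit.
September 2008 ends with Sunday September 28, 2008.
Last Sunday of October 2008: October 26, 2008.
November 2008 ends with Sunday November 30, 2008.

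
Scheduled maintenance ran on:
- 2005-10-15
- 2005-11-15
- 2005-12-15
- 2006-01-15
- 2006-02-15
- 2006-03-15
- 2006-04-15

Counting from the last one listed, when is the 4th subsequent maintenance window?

2006-08-15

The day-of-month is always 15 (31, 30, 31, 31, 28, 31 days between events).
So this recurs on the 15th of each month.
Next: May 2006 → 2006-05-15.
Next: June 2006 → 2006-06-15.
Next: July 2006 → 2006-07-15.
Next: August 2006 → 2006-08-15.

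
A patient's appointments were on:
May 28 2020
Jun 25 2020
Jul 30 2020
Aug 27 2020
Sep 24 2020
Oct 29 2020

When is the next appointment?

Nov 26 2020

Every date is a Thursday; gaps 28, 35, 28, 28, 35 days.
Each is the last Thursday of its month (at least one falls on the 29th or later, ruling out '4th Thursday').
November 2020 ends with Thursday Nov 26 2020.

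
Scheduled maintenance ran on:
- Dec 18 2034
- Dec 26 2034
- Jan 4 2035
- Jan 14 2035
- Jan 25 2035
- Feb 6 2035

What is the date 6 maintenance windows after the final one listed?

May 10 2035

Intervals are 8, 9, 10, 11, 12 days — an arithmetic progression with common difference 1.
Next gap: 13 days. Feb 6 2035 + 13 days = Feb 19 2035.
Next gap: 14 days. Feb 19 2035 + 14 days = Mar 5 2035.
Next gap: 15 days. Mar 5 2035 + 15 days = Mar 20 2035.
Next gap: 16 days. Mar 20 2035 + 16 days = Apr 5 2035.
Next gap: 17 days. Apr 5 2035 + 17 days = Apr 22 2035.
Next gap: 18 days. Apr 22 2035 + 18 days = May 10 2035.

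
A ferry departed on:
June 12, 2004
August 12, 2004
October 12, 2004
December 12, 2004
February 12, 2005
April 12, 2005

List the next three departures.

June 12, 2005; August 12, 2005; October 12, 2005

The day-of-month is always 12 (61, 61, 61, 62, 59 days between events).
So this recurs on the 12th of every 2 months.
Next: June 2005 → June 12, 2005.
Next: August 2005 → August 12, 2005.
Next: October 2005 → October 12, 2005.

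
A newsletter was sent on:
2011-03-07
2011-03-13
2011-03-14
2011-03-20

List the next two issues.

2011-03-21, 2011-03-27

Every event lands on a Monday or Sunday (gaps cycle 6, 1, 6).
So the schedule is: every Monday and Sunday.
Next Monday: 2011-03-21.
The following Sunday is 2011-03-27.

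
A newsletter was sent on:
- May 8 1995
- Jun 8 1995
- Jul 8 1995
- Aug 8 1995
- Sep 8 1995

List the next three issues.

Oct 8 1995, Nov 8 1995, Dec 8 1995

Each date is the 8th; the gaps (31, 30, 31, 31) track the month lengths.
The rule is the 8th of each month.
Next: October 1995 → Oct 8 1995.
Next: November 1995 → Nov 8 1995.
December 1995: Dec 8 1995.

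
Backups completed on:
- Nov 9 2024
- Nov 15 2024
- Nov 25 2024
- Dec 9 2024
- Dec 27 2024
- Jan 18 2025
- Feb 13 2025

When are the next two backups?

Mar 15 2025, Apr 18 2025

Gaps: 6, 10, 14, 18, 22, 26 days — each gap is 4 larger than the previous one.
Next gap: 30 days. Feb 13 2025 + 30 days = Mar 15 2025.
Next gap: 34 days. Mar 15 2025 + 34 days = Apr 18 2025.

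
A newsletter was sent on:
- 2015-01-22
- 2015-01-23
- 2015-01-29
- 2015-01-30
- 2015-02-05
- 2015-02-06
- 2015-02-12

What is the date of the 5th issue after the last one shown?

The gap pattern 1, 6, 1, 6, 1, 6 repeats every 2 events.
These are the Thursdays and Fridays of each week.
The following Friday is 2015-02-13.
The following Thursday is 2015-02-19.
The following Friday is 2015-02-20.
Next Thursday: 2015-02-26.
Next Friday: 2015-02-27.

2015-02-27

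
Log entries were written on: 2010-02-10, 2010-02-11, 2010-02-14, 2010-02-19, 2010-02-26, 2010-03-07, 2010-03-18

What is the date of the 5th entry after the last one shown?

Intervals are 1, 3, 5, 7, 9, 11 days — an arithmetic progression with common difference 2.
Next gap: 13 days. 2010-03-18 + 13 days = 2010-03-31.
Next gap: 15 days. 2010-03-31 + 15 days = 2010-04-15.
Next gap: 17 days. 2010-04-15 + 17 days = 2010-05-02.
Next gap: 19 days. 2010-05-02 + 19 days = 2010-05-21.
Next gap: 21 days. 2010-05-21 + 21 days = 2010-06-11.

2010-06-11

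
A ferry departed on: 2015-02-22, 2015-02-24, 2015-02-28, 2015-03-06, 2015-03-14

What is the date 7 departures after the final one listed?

2015-07-04

Gaps: 2, 4, 6, 8 days — each gap is 2 larger than the previous one.
Next gap: 10 days. 2015-03-14 + 10 days = 2015-03-24.
Next gap: 12 days. 2015-03-24 + 12 days = 2015-04-05.
Next gap: 14 days. 2015-04-05 + 14 days = 2015-04-19.
Next gap: 16 days. 2015-04-19 + 16 days = 2015-05-05.
Next gap: 18 days. 2015-05-05 + 18 days = 2015-05-23.
Next gap: 20 days. 2015-05-23 + 20 days = 2015-06-12.
Next gap: 22 days. 2015-06-12 + 22 days = 2015-07-04.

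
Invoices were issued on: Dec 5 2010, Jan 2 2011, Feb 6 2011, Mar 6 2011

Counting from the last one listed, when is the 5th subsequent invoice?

Aug 7 2011

These are Sundays at 28- or 35-day spacing (28, 35, 28).
The pattern: 1st Sunday of the month.
April 2011 — 1st Sunday is Apr 3 2011.
1st Sunday of May 2011: May 1 2011.
1st Sunday of June 2011: Jun 5 2011.
July 2011 — 1st Sunday is Jul 3 2011.
1st Sunday of August 2011: Aug 7 2011.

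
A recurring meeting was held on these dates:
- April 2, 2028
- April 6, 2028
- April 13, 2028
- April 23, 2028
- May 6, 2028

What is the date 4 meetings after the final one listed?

July 27, 2028

The spacing grows by 3 each time: 4, 7, 10, 13 days.
Next gap: 16 days. May 6, 2028 + 16 days = May 22, 2028.
Next gap: 19 days. May 22, 2028 + 19 days = June 10, 2028.
Next gap: 22 days. June 10, 2028 + 22 days = July 2, 2028.
Next gap: 25 days. July 2, 2028 + 25 days = July 27, 2028.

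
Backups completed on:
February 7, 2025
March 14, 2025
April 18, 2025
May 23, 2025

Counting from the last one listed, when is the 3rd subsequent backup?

Gaps between consecutive events: 35, 35, 35 days — a constant 35-day interval.
May 23, 2025 + 35 days = June 27, 2025.
June 27, 2025 + 35 days = August 1, 2025.
August 1, 2025 + 35 days = September 5, 2025.

September 5, 2025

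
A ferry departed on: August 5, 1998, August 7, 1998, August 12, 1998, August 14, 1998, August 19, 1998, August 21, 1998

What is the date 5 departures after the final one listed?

September 9, 1998

Every event lands on a Wednesday or Friday (gaps cycle 2, 5, 2, 5, 2).
So the schedule is: every Wednesday and Friday.
The following Wednesday is August 26, 1998.
Next Friday: August 28, 1998.
The following Wednesday is September 2, 1998.
Next Friday: September 4, 1998.
The following Wednesday is September 9, 1998.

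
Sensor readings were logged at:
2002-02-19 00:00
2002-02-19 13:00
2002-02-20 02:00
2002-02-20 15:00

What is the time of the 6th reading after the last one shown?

2002-02-23 21:00

The interval is a steady 13 hours (13, 13, 13).
2002-02-20 15:00 + 13 h = 2002-02-21 04:00.
2002-02-21 04:00 + 13 h = 2002-02-21 17:00.
2002-02-21 17:00 + 13 h = 2002-02-22 06:00.
2002-02-22 06:00 + 13 h = 2002-02-22 19:00.
2002-02-22 19:00 + 13 h = 2002-02-23 08:00.
2002-02-23 08:00 + 13 h = 2002-02-23 21:00.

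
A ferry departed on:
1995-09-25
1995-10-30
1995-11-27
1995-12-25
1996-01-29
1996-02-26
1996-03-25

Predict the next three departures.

Every date is a Monday; gaps 35, 28, 28, 35, 28, 28 days.
Each is the last Monday of its month (at least one falls on the 29th or later, ruling out '4th Monday').
Last Monday of April 1996: 1996-04-29.
Last Monday of May 1996: 1996-05-27.
June 1996 ends with Monday 1996-06-24.

1996-04-29, 1996-05-27, 1996-06-24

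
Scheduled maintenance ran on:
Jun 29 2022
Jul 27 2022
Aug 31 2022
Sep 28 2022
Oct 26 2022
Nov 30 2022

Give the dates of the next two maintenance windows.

These are Wednesdays with 28, 35, 28, 28, 35-day gaps.
Each is the final Wednesday of its month — Jun 29 2022 is past the 28th, so '4th Wednesday' doesn't fit.
December 2022 ends with Wednesday Dec 28 2022.
January 2023 ends with Wednesday Jan 25 2023.

Dec 28 2022, Jan 25 2023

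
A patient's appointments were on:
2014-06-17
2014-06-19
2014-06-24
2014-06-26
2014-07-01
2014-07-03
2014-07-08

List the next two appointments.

2014-07-10, 2014-07-15

Every event lands on a Tuesday or Thursday (gaps cycle 2, 5, 2, 5, 2, 5).
So the schedule is: every Tuesday and Thursday.
Next Thursday: 2014-07-10.
The following Tuesday is 2014-07-15.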